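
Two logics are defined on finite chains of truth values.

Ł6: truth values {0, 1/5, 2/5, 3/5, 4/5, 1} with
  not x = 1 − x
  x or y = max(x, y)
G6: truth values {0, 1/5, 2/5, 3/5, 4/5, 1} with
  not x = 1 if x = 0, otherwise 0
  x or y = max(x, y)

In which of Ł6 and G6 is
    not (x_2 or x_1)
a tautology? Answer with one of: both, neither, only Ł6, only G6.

In Ł6: at x_1 = 0, x_2 = 1/5 the value is 4/5 — not a tautology.
In G6: at x_1 = 0, x_2 = 1/5 the value is 0 — not a tautology.

neither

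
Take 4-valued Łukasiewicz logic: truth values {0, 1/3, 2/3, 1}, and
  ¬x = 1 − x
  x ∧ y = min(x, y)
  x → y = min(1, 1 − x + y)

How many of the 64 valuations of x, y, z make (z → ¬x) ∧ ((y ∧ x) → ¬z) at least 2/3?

value 1: 40 assignments (counts)
value 2/3: 12 assignments (counts)
value 1/3: 8 assignments
value 0: 4 assignments
So 52 of the 64 assignments meet the threshold.

52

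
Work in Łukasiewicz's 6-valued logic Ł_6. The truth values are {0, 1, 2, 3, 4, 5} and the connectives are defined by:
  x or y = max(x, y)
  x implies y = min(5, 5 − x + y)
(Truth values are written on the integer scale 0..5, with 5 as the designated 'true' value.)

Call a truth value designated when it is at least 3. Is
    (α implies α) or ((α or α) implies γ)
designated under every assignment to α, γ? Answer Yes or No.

Yes

At α = 3, γ = 0, for instance:
α implies α = 3 implies 3 = 5
α or α = 3 or 3 = 3
(α or α) implies γ = 3 implies 0 = 2
(α implies α) or ((α or α) implies γ) = 5 or 2 = 5
and checking the remaining 35 assignments likewise gives ≥ 3 in every case.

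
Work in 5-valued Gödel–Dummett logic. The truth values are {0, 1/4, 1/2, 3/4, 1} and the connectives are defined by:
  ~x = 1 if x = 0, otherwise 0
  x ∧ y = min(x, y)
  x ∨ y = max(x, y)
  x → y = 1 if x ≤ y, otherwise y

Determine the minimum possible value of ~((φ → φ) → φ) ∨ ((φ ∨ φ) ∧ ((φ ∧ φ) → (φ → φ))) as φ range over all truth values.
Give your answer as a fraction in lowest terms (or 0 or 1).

Take φ = 1/4:
φ → φ = 1/4 → 1/4 = 1
(φ → φ) → φ = 1 → 1/4 = 1/4
~((φ → φ) → φ) = ~1/4 = 0
φ ∨ φ = 1/4 ∨ 1/4 = 1/4
φ ∧ φ = 1/4 ∧ 1/4 = 1/4
φ → φ = 1/4 → 1/4 = 1
(φ ∧ φ) → (φ → φ) = 1/4 → 1 = 1
(φ ∨ φ) ∧ ((φ ∧ φ) → (φ → φ)) = 1/4 ∧ 1 = 1/4
~((φ → φ) → φ) ∨ ((φ ∨ φ) ∧ ((φ ∧ φ) → (φ → φ))) = 0 ∨ 1/4 = 1/4
No assignment yields a value below 1/4, so this is the minimum.

1/4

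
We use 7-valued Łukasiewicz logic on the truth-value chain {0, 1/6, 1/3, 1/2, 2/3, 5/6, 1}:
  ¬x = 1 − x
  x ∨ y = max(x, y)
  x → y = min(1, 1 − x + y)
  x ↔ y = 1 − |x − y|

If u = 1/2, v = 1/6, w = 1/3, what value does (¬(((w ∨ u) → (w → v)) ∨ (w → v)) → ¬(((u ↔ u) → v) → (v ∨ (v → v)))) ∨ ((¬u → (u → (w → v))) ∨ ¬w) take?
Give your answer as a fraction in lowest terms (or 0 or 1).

1

w ∨ u = 1/3 ∨ 1/2 = 1/2
w → v = 1/3 → 1/6 = 5/6
(w ∨ u) → (w → v) = 1/2 → 5/6 = 1
w → v = 1/3 → 1/6 = 5/6
((w ∨ u) → (w → v)) ∨ (w → v) = 1 ∨ 5/6 = 1
¬(((w ∨ u) → (w → v)) ∨ (w → v)) = ¬1 = 0
u ↔ u = 1/2 ↔ 1/2 = 1
(u ↔ u) → v = 1 → 1/6 = 1/6
v → v = 1/6 → 1/6 = 1
v ∨ (v → v) = 1/6 ∨ 1 = 1
((u ↔ u) → v) → (v ∨ (v → v)) = 1/6 → 1 = 1
¬(((u ↔ u) → v) → (v ∨ (v → v))) = ¬1 = 0
¬(((w ∨ u) → (w → v)) ∨ (w → v)) → ¬(((u ↔ u) → v) → (v ∨ (v → v))) = 0 → 0 = 1
¬u = ¬1/2 = 1/2
w → v = 1/3 → 1/6 = 5/6
u → (w → v) = 1/2 → 5/6 = 1
¬u → (u → (w → v)) = 1/2 → 1 = 1
¬w = ¬1/3 = 2/3
(¬u → (u → (w → v))) ∨ ¬w = 1 ∨ 2/3 = 1
(¬(((w ∨ u) → (w → v)) ∨ (w → v)) → ¬(((u ↔ u) → v) → (v ∨ (v → v)))) ∨ ((¬u → (u → (w → v))) ∨ ¬w) = 1 ∨ 1 = 1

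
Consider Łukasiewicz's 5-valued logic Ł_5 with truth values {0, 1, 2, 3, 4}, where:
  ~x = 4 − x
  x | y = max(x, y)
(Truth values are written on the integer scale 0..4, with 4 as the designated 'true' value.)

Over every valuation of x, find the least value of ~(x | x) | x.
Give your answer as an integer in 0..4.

Take x = 2:
x | x = 2 | 2 = 2
~(x | x) = ~2 = 2
~(x | x) | x = 2 | 2 = 2
No assignment yields a value below 2, so this is the minimum.

2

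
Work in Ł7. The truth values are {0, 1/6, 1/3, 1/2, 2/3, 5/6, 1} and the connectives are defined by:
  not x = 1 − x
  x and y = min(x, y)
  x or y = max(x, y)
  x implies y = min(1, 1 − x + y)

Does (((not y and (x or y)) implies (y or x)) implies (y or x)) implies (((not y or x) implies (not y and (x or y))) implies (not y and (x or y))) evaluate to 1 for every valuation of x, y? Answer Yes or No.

No

Counterexample: take x = 0, y = 2/3.
not y = not 2/3 = 1/3
x or y = 0 or 2/3 = 2/3
not y and (x or y) = 1/3 and 2/3 = 1/3
y or x = 2/3 or 0 = 2/3
(not y and (x or y)) implies (y or x) = 1/3 implies 2/3 = 1
y or x = 2/3 or 0 = 2/3
((not y and (x or y)) implies (y or x)) implies (y or x) = 1 implies 2/3 = 2/3
not y = not 2/3 = 1/3
not y or x = 1/3 or 0 = 1/3
not y = not 2/3 = 1/3
x or y = 0 or 2/3 = 2/3
not y and (x or y) = 1/3 and 2/3 = 1/3
(not y or x) implies (not y and (x or y)) = 1/3 implies 1/3 = 1
not y = not 2/3 = 1/3
x or y = 0 or 2/3 = 2/3
not y and (x or y) = 1/3 and 2/3 = 1/3
((not y or x) implies (not y and (x or y))) implies (not y and (x or y)) = 1 implies 1/3 = 1/3
(((not y and (x or y)) implies (y or x)) implies (y or x)) implies (((not y or x) implies (not y and (x or y))) implies (not y and (x or y))) = 2/3 implies 1/3 = 2/3
This gives 2/3 ≠ 1.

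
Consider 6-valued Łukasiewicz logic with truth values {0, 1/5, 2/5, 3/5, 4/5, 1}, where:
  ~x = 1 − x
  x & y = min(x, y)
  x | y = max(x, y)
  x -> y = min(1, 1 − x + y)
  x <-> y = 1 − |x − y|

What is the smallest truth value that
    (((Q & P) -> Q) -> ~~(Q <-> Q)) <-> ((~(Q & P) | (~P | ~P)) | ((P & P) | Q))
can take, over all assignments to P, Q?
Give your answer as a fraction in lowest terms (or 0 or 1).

Take P = 2/5, Q = 2/5:
Q & P = 2/5 & 2/5 = 2/5
(Q & P) -> Q = 2/5 -> 2/5 = 1
Q <-> Q = 2/5 <-> 2/5 = 1
~(Q <-> Q) = ~1 = 0
~~(Q <-> Q) = ~0 = 1
((Q & P) -> Q) -> ~~(Q <-> Q) = 1 -> 1 = 1
Q & P = 2/5 & 2/5 = 2/5
~(Q & P) = ~2/5 = 3/5
~P = ~2/5 = 3/5
~P = ~2/5 = 3/5
~P | ~P = 3/5 | 3/5 = 3/5
~(Q & P) | (~P | ~P) = 3/5 | 3/5 = 3/5
P & P = 2/5 & 2/5 = 2/5
(P & P) | Q = 2/5 | 2/5 = 2/5
(~(Q & P) | (~P | ~P)) | ((P & P) | Q) = 3/5 | 2/5 = 3/5
(((Q & P) -> Q) -> ~~(Q <-> Q)) <-> ((~(Q & P) | (~P | ~P)) | ((P & P) | Q)) = 1 <-> 3/5 = 3/5
No assignment yields a value below 3/5, so this is the minimum.

3/5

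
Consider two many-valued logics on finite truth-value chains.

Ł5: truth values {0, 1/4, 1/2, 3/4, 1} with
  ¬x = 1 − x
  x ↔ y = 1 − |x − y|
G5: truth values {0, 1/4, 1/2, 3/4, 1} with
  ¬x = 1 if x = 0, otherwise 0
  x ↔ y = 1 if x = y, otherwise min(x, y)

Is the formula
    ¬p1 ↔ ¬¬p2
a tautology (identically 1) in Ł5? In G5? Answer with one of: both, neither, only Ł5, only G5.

neither

In Ł5: at p1 = 0, p2 = 0 the value is 0 — not a tautology.
In G5: at p1 = 0, p2 = 0 the value is 0 — not a tautology.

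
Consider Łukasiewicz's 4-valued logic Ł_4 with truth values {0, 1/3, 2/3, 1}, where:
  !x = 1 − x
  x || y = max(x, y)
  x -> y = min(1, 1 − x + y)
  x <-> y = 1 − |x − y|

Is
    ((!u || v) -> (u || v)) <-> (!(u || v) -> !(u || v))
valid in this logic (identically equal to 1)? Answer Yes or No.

Counterexample: take u = 0, v = 0.
!u = !0 = 1
!u || v = 1 || 0 = 1
u || v = 0 || 0 = 0
(!u || v) -> (u || v) = 1 -> 0 = 0
u || v = 0 || 0 = 0
!(u || v) = !0 = 1
u || v = 0 || 0 = 0
!(u || v) = !0 = 1
!(u || v) -> !(u || v) = 1 -> 1 = 1
((!u || v) -> (u || v)) <-> (!(u || v) -> !(u || v)) = 0 <-> 1 = 0
This gives 0 ≠ 1.

No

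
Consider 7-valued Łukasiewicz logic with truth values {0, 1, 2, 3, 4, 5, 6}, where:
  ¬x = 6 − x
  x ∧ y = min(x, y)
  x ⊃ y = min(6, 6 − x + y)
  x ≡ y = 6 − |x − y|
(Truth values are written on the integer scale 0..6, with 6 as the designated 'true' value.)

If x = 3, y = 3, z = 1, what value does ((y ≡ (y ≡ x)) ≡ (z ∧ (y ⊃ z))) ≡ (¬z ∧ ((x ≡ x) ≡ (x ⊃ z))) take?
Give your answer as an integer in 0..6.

6

y ≡ x = 3 ≡ 3 = 6
y ≡ (y ≡ x) = 3 ≡ 6 = 3
y ⊃ z = 3 ⊃ 1 = 4
z ∧ (y ⊃ z) = 1 ∧ 4 = 1
(y ≡ (y ≡ x)) ≡ (z ∧ (y ⊃ z)) = 3 ≡ 1 = 4
¬z = ¬1 = 5
x ≡ x = 3 ≡ 3 = 6
x ⊃ z = 3 ⊃ 1 = 4
(x ≡ x) ≡ (x ⊃ z) = 6 ≡ 4 = 4
¬z ∧ ((x ≡ x) ≡ (x ⊃ z)) = 5 ∧ 4 = 4
((y ≡ (y ≡ x)) ≡ (z ∧ (y ⊃ z))) ≡ (¬z ∧ ((x ≡ x) ≡ (x ⊃ z))) = 4 ≡ 4 = 6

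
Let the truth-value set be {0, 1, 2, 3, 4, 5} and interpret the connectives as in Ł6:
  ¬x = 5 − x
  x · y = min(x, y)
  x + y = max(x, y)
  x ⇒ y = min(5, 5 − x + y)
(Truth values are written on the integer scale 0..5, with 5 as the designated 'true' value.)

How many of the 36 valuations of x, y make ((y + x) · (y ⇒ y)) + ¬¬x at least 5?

value 5: 11 assignments (counts)
value 4: 9 assignments
value 3: 7 assignments
value 2: 5 assignments
value 1: 3 assignments
value 0: 1 assignment
So 11 of the 36 assignments meet the threshold.

11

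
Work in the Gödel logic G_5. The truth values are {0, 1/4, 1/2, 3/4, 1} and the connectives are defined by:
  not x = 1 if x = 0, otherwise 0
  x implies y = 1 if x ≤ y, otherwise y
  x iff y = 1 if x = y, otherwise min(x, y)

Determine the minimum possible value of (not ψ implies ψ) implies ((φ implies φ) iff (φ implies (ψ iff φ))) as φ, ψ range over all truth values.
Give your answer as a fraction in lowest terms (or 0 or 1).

1/4

Take φ = 1/2, ψ = 1/4:
not ψ = not 1/4 = 0
not ψ implies ψ = 0 implies 1/4 = 1
φ implies φ = 1/2 implies 1/2 = 1
ψ iff φ = 1/4 iff 1/2 = 1/4
φ implies (ψ iff φ) = 1/2 implies 1/4 = 1/4
(φ implies φ) iff (φ implies (ψ iff φ)) = 1 iff 1/4 = 1/4
(not ψ implies ψ) implies ((φ implies φ) iff (φ implies (ψ iff φ))) = 1 implies 1/4 = 1/4
No assignment yields a value below 1/4, so this is the minimum.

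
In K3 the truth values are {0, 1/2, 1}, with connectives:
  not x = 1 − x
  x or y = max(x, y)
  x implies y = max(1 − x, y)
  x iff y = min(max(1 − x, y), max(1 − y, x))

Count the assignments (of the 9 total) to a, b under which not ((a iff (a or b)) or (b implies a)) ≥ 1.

1

a = 0, b = 0 ↦ 0  <
a = 0, b = 1/2 ↦ 1/2  <
a = 0, b = 1 ↦ 1  ≥
a = 1/2, b = 0 ↦ 0  <
a = 1/2, b = 1/2 ↦ 1/2  <
a = 1/2, b = 1 ↦ 1/2  <
a = 1, b = 0 ↦ 0  <
a = 1, b = 1/2 ↦ 0  <
a = 1, b = 1 ↦ 0  <
So 1 of the 9 assignments meets the threshold.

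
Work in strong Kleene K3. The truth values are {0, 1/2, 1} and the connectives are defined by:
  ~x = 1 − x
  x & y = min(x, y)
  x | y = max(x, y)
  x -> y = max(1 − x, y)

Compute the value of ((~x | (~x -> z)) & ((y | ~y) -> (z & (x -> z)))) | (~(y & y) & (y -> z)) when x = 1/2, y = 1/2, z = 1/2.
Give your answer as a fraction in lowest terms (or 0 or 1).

1/2

~x = ~1/2 = 1/2
~x = ~1/2 = 1/2
~x -> z = 1/2 -> 1/2 = 1/2
~x | (~x -> z) = 1/2 | 1/2 = 1/2
~y = ~1/2 = 1/2
y | ~y = 1/2 | 1/2 = 1/2
x -> z = 1/2 -> 1/2 = 1/2
z & (x -> z) = 1/2 & 1/2 = 1/2
(y | ~y) -> (z & (x -> z)) = 1/2 -> 1/2 = 1/2
(~x | (~x -> z)) & ((y | ~y) -> (z & (x -> z))) = 1/2 & 1/2 = 1/2
y & y = 1/2 & 1/2 = 1/2
~(y & y) = ~1/2 = 1/2
y -> z = 1/2 -> 1/2 = 1/2
~(y & y) & (y -> z) = 1/2 & 1/2 = 1/2
((~x | (~x -> z)) & ((y | ~y) -> (z & (x -> z)))) | (~(y & y) & (y -> z)) = 1/2 | 1/2 = 1/2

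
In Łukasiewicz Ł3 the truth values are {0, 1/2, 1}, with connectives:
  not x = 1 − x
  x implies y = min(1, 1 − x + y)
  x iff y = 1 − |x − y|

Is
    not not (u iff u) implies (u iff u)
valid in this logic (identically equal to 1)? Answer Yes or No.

u = 0 ↦ 1
u = 1/2 ↦ 1
u = 1 ↦ 1
Every assignment gives a value ≥ 1.

Yes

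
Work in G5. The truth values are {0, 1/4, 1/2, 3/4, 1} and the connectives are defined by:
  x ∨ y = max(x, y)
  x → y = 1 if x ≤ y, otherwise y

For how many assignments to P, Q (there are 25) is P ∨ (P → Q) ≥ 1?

19

value 1: 19 assignments (counts)
value 3/4: 3 assignments
value 1/2: 2 assignments
value 1/4: 1 assignment
So 19 of the 25 assignments meet the threshold.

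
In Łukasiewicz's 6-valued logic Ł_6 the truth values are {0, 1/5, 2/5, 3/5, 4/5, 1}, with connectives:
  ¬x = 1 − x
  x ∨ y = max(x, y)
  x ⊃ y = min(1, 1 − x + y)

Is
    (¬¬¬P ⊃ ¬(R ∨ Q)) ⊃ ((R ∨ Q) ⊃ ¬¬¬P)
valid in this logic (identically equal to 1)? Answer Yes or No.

No

Counterexample: take P = 3/5, Q = 0, R = 3/5.
¬P = ¬3/5 = 2/5
¬¬P = ¬2/5 = 3/5
¬¬¬P = ¬3/5 = 2/5
R ∨ Q = 3/5 ∨ 0 = 3/5
¬(R ∨ Q) = ¬3/5 = 2/5
¬¬¬P ⊃ ¬(R ∨ Q) = 2/5 ⊃ 2/5 = 1
R ∨ Q = 3/5 ∨ 0 = 3/5
¬P = ¬3/5 = 2/5
¬¬P = ¬2/5 = 3/5
¬¬¬P = ¬3/5 = 2/5
(R ∨ Q) ⊃ ¬¬¬P = 3/5 ⊃ 2/5 = 4/5
(¬¬¬P ⊃ ¬(R ∨ Q)) ⊃ ((R ∨ Q) ⊃ ¬¬¬P) = 1 ⊃ 4/5 = 4/5
This gives 4/5 ≠ 1.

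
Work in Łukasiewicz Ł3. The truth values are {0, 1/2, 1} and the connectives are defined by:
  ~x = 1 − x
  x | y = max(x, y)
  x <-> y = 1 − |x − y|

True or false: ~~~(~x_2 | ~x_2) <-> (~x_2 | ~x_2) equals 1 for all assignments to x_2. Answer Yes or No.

No

Counterexample: take x_2 = 0.
~x_2 = ~0 = 1
~x_2 = ~0 = 1
~x_2 | ~x_2 = 1 | 1 = 1
~(~x_2 | ~x_2) = ~1 = 0
~~(~x_2 | ~x_2) = ~0 = 1
~~~(~x_2 | ~x_2) = ~1 = 0
~x_2 = ~0 = 1
~x_2 = ~0 = 1
~x_2 | ~x_2 = 1 | 1 = 1
~~~(~x_2 | ~x_2) <-> (~x_2 | ~x_2) = 0 <-> 1 = 0
This gives 0 ≠ 1.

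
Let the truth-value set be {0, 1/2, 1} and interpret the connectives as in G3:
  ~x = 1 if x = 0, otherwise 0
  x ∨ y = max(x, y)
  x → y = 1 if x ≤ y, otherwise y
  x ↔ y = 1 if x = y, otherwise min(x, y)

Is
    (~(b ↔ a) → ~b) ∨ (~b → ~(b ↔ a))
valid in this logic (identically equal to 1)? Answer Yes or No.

Yes

a = 0, b = 0 ↦ 1
a = 0, b = 1/2 ↦ 1
a = 0, b = 1 ↦ 1
a = 1/2, b = 0 ↦ 1
a = 1/2, b = 1/2 ↦ 1
a = 1/2, b = 1 ↦ 1
a = 1, b = 0 ↦ 1
a = 1, b = 1/2 ↦ 1
a = 1, b = 1 ↦ 1
Every assignment gives a value ≥ 1.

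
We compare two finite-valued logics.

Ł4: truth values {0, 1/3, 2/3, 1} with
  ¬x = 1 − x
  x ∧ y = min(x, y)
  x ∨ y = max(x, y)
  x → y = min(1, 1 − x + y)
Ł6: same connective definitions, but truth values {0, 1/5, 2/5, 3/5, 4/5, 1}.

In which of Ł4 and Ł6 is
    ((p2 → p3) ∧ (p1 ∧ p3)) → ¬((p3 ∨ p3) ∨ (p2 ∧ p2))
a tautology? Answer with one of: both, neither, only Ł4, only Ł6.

neither

In Ł4: at p1 = 1/3, p2 = 0, p3 = 1 the value is 2/3 — not a tautology.
In Ł6: at p1 = 1/5, p2 = 0, p3 = 1 the value is 4/5 — not a tautology.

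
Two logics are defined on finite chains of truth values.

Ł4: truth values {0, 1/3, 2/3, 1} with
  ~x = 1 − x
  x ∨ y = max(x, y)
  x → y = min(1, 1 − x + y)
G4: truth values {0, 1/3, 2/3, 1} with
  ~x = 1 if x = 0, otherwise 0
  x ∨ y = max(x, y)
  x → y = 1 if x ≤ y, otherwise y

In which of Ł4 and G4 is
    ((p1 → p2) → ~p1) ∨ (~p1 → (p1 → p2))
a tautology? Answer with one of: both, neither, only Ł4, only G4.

both

In Ł4: every assignment gives 1 — tautology.
In G4: every assignment gives 1 — tautology.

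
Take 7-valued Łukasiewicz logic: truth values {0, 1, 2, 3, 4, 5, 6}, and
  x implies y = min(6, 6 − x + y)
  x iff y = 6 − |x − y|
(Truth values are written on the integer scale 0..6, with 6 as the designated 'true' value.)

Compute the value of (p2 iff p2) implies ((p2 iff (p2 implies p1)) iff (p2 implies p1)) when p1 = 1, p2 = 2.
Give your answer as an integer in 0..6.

4

p2 iff p2 = 2 iff 2 = 6
p2 implies p1 = 2 implies 1 = 5
p2 iff (p2 implies p1) = 2 iff 5 = 3
p2 implies p1 = 2 implies 1 = 5
(p2 iff (p2 implies p1)) iff (p2 implies p1) = 3 iff 5 = 4
(p2 iff p2) implies ((p2 iff (p2 implies p1)) iff (p2 implies p1)) = 6 implies 4 = 4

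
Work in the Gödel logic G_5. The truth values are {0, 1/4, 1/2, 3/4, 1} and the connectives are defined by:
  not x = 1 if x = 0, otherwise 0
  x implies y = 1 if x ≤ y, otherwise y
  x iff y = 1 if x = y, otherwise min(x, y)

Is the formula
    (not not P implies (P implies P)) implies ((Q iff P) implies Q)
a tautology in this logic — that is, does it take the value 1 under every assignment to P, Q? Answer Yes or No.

Counterexample: take P = 0, Q = 0.
not P = not 0 = 1
not not P = not 1 = 0
P implies P = 0 implies 0 = 1
not not P implies (P implies P) = 0 implies 1 = 1
Q iff P = 0 iff 0 = 1
(Q iff P) implies Q = 1 implies 0 = 0
(not not P implies (P implies P)) implies ((Q iff P) implies Q) = 1 implies 0 = 0
This gives 0 ≠ 1.

No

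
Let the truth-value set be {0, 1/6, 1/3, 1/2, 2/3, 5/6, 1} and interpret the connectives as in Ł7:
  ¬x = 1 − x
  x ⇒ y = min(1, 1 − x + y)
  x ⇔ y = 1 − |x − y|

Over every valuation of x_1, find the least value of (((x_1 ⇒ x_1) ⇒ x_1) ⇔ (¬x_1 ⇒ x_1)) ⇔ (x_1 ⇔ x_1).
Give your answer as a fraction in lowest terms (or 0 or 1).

1/2

Take x_1 = 1/2:
x_1 ⇒ x_1 = 1/2 ⇒ 1/2 = 1
(x_1 ⇒ x_1) ⇒ x_1 = 1 ⇒ 1/2 = 1/2
¬x_1 = ¬1/2 = 1/2
¬x_1 ⇒ x_1 = 1/2 ⇒ 1/2 = 1
((x_1 ⇒ x_1) ⇒ x_1) ⇔ (¬x_1 ⇒ x_1) = 1/2 ⇔ 1 = 1/2
x_1 ⇔ x_1 = 1/2 ⇔ 1/2 = 1
(((x_1 ⇒ x_1) ⇒ x_1) ⇔ (¬x_1 ⇒ x_1)) ⇔ (x_1 ⇔ x_1) = 1/2 ⇔ 1 = 1/2
No assignment yields a value below 1/2, so this is the minimum.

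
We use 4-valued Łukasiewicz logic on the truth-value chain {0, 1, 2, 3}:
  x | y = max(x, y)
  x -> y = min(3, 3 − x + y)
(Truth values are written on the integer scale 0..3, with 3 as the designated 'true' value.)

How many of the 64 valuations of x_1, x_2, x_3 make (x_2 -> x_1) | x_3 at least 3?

value 3: 46 assignments (counts)
value 2: 12 assignments
value 1: 5 assignments
value 0: 1 assignment
So 46 of the 64 assignments meet the threshold.

46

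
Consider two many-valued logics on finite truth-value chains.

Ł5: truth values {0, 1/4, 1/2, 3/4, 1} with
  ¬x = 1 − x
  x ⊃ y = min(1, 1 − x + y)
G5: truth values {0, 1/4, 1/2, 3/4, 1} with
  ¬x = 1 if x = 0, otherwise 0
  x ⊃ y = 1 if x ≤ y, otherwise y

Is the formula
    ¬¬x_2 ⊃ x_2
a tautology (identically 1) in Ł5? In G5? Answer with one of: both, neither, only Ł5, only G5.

In Ł5: every assignment gives 1 — tautology.
In G5: at x_2 = 1/4 the value is 1/4 — not a tautology.

only Ł5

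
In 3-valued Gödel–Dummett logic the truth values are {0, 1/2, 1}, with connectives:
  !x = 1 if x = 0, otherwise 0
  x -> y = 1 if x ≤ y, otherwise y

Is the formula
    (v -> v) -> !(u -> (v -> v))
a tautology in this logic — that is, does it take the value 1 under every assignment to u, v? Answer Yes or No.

No

Counterexample: take u = 0, v = 0.
v -> v = 0 -> 0 = 1
u -> (v -> v) = 0 -> 1 = 1
!(u -> (v -> v)) = !1 = 0
(v -> v) -> !(u -> (v -> v)) = 1 -> 0 = 0
This gives 0 ≠ 1.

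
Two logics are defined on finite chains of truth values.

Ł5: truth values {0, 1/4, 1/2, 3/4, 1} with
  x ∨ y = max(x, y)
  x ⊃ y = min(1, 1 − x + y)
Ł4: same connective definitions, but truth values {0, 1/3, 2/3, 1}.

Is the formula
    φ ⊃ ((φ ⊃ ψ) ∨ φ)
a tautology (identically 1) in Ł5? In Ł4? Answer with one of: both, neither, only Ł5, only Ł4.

both

In Ł5: every assignment gives 1 — tautology.
In Ł4: every assignment gives 1 — tautology.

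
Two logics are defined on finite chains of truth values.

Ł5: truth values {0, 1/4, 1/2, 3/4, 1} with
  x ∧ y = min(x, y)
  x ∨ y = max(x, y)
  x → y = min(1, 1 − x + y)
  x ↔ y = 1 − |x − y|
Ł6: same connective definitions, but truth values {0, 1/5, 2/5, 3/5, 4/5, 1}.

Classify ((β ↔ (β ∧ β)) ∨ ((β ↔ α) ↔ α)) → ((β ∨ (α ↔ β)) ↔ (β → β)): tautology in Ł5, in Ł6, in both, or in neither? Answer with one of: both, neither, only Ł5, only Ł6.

In Ł5: at α = 0, β = 1/4 the value is 3/4 — not a tautology.
In Ł6: at α = 0, β = 1/5 the value is 4/5 — not a tautology.

neither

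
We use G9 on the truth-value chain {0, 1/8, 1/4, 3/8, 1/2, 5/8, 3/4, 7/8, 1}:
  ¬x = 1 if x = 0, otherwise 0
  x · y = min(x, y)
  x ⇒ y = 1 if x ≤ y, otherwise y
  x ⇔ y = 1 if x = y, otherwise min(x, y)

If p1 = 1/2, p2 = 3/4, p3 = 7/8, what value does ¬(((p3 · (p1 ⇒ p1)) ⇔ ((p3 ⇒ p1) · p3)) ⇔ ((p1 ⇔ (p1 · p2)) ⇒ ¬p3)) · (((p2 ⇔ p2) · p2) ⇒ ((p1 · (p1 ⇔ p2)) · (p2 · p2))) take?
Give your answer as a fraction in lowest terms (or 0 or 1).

p1 ⇒ p1 = 1/2 ⇒ 1/2 = 1
p3 · (p1 ⇒ p1) = 7/8 · 1 = 7/8
p3 ⇒ p1 = 7/8 ⇒ 1/2 = 1/2
(p3 ⇒ p1) · p3 = 1/2 · 7/8 = 1/2
(p3 · (p1 ⇒ p1)) ⇔ ((p3 ⇒ p1) · p3) = 7/8 ⇔ 1/2 = 1/2
p1 · p2 = 1/2 · 3/4 = 1/2
p1 ⇔ (p1 · p2) = 1/2 ⇔ 1/2 = 1
¬p3 = ¬7/8 = 0
(p1 ⇔ (p1 · p2)) ⇒ ¬p3 = 1 ⇒ 0 = 0
((p3 · (p1 ⇒ p1)) ⇔ ((p3 ⇒ p1) · p3)) ⇔ ((p1 ⇔ (p1 · p2)) ⇒ ¬p3) = 1/2 ⇔ 0 = 0
¬(((p3 · (p1 ⇒ p1)) ⇔ ((p3 ⇒ p1) · p3)) ⇔ ((p1 ⇔ (p1 · p2)) ⇒ ¬p3)) = ¬0 = 1
p2 ⇔ p2 = 3/4 ⇔ 3/4 = 1
(p2 ⇔ p2) · p2 = 1 · 3/4 = 3/4
p1 ⇔ p2 = 1/2 ⇔ 3/4 = 1/2
p1 · (p1 ⇔ p2) = 1/2 · 1/2 = 1/2
p2 · p2 = 3/4 · 3/4 = 3/4
(p1 · (p1 ⇔ p2)) · (p2 · p2) = 1/2 · 3/4 = 1/2
((p2 ⇔ p2) · p2) ⇒ ((p1 · (p1 ⇔ p2)) · (p2 · p2)) = 3/4 ⇒ 1/2 = 1/2
¬(((p3 · (p1 ⇒ p1)) ⇔ ((p3 ⇒ p1) · p3)) ⇔ ((p1 ⇔ (p1 · p2)) ⇒ ¬p3)) · (((p2 ⇔ p2) · p2) ⇒ ((p1 · (p1 ⇔ p2)) · (p2 · p2))) = 1 · 1/2 = 1/2

1/2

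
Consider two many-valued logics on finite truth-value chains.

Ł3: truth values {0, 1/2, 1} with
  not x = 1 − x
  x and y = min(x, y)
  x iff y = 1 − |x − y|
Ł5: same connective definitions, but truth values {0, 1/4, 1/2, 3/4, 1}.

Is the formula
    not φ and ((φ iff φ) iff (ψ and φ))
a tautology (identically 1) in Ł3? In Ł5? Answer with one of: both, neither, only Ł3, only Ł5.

neither

In Ł3: at φ = 0, ψ = 0 the value is 0 — not a tautology.
In Ł5: at φ = 0, ψ = 0 the value is 0 — not a tautology.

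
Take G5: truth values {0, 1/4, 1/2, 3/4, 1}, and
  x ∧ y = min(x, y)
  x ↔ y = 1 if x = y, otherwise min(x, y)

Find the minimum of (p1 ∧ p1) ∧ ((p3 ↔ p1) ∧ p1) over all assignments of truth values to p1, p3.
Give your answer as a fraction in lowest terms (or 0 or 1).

Take p1 = 0, p3 = 0:
p1 ∧ p1 = 0 ∧ 0 = 0
p3 ↔ p1 = 0 ↔ 0 = 1
(p3 ↔ p1) ∧ p1 = 1 ∧ 0 = 0
(p1 ∧ p1) ∧ ((p3 ↔ p1) ∧ p1) = 0 ∧ 0 = 0
No assignment yields a value below 0, so this is the minimum.

0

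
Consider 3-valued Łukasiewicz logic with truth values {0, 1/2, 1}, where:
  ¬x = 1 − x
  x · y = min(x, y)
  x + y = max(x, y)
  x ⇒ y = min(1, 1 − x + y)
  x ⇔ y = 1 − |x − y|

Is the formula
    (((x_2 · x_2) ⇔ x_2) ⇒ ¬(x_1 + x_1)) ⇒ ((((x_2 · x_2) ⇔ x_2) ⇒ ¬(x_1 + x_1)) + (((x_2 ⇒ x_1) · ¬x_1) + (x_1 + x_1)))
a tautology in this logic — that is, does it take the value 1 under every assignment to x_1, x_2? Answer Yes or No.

Yes

x_1 = 0, x_2 = 0 ↦ 1
x_1 = 0, x_2 = 1/2 ↦ 1
x_1 = 0, x_2 = 1 ↦ 1
x_1 = 1/2, x_2 = 0 ↦ 1
x_1 = 1/2, x_2 = 1/2 ↦ 1
x_1 = 1/2, x_2 = 1 ↦ 1
x_1 = 1, x_2 = 0 ↦ 1
x_1 = 1, x_2 = 1/2 ↦ 1
x_1 = 1, x_2 = 1 ↦ 1
Every assignment gives a value ≥ 1.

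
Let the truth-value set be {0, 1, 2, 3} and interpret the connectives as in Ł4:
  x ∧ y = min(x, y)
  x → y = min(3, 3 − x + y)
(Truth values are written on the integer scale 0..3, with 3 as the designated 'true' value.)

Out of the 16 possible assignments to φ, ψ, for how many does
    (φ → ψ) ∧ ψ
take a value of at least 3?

φ = 0, ψ = 0 ↦ 0  <
φ = 0, ψ = 1 ↦ 1  <
φ = 0, ψ = 2 ↦ 2  <
φ = 0, ψ = 3 ↦ 3  ≥
φ = 1, ψ = 0 ↦ 0  <
φ = 1, ψ = 1 ↦ 1  <
φ = 1, ψ = 2 ↦ 2  <
φ = 1, ψ = 3 ↦ 3  ≥
φ = 2, ψ = 0 ↦ 0  <
φ = 2, ψ = 1 ↦ 1  <
φ = 2, ψ = 2 ↦ 2  <
φ = 2, ψ = 3 ↦ 3  ≥
φ = 3, ψ = 0 ↦ 0  <
φ = 3, ψ = 1 ↦ 1  <
φ = 3, ψ = 2 ↦ 2  <
φ = 3, ψ = 3 ↦ 3  ≥
So 4 of the 16 assignments meet the threshold.

4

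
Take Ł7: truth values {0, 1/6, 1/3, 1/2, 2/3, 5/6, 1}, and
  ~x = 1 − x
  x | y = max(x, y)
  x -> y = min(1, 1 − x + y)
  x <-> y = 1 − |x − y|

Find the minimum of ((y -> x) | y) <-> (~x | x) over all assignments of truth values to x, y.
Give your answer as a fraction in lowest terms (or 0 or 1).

Take x = 0, y = 1/2:
y -> x = 1/2 -> 0 = 1/2
(y -> x) | y = 1/2 | 1/2 = 1/2
~x = ~0 = 1
~x | x = 1 | 0 = 1
((y -> x) | y) <-> (~x | x) = 1/2 <-> 1 = 1/2
No assignment yields a value below 1/2, so this is the minimum.

1/2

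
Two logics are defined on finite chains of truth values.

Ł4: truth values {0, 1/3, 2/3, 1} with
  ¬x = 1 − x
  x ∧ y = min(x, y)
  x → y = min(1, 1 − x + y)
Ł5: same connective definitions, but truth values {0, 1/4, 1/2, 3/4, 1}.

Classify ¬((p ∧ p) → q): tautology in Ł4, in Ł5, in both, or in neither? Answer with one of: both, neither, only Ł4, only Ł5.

In Ł4: at p = 0, q = 0 the value is 0 — not a tautology.
In Ł5: at p = 0, q = 0 the value is 0 — not a tautology.

neither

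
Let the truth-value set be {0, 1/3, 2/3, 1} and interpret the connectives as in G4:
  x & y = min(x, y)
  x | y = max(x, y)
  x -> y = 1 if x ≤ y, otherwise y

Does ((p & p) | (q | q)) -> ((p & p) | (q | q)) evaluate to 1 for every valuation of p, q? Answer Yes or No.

Yes

p = 0, q = 0 ↦ 1
p = 0, q = 1/3 ↦ 1
p = 0, q = 2/3 ↦ 1
p = 0, q = 1 ↦ 1
p = 1/3, q = 0 ↦ 1
p = 1/3, q = 1/3 ↦ 1
p = 1/3, q = 2/3 ↦ 1
p = 1/3, q = 1 ↦ 1
p = 2/3, q = 0 ↦ 1
p = 2/3, q = 1/3 ↦ 1
p = 2/3, q = 2/3 ↦ 1
p = 2/3, q = 1 ↦ 1
p = 1, q = 0 ↦ 1
p = 1, q = 1/3 ↦ 1
p = 1, q = 2/3 ↦ 1
p = 1, q = 1 ↦ 1
Every assignment gives a value ≥ 1.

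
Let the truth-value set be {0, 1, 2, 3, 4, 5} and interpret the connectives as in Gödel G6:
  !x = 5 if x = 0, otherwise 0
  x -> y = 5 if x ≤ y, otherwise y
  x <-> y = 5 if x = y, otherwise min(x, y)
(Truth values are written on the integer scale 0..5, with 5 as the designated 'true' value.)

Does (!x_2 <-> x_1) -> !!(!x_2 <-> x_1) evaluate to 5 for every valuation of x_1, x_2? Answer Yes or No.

At x_1 = 3, x_2 = 3, for instance:
!x_2 = !3 = 0
!x_2 <-> x_1 = 0 <-> 3 = 0
!(!x_2 <-> x_1) = !0 = 5
!!(!x_2 <-> x_1) = !5 = 0
(!x_2 <-> x_1) -> !!(!x_2 <-> x_1) = 0 -> 0 = 5
and checking the remaining 35 assignments likewise gives ≥ 5 in every case.

Yes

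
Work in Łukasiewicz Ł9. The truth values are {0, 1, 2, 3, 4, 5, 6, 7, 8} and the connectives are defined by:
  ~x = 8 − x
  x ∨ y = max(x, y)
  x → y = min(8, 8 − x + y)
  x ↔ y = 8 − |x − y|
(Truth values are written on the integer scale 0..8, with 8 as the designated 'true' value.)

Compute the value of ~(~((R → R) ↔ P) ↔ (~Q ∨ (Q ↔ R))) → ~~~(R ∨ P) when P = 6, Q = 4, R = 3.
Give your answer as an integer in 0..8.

R → R = 3 → 3 = 8
(R → R) ↔ P = 8 ↔ 6 = 6
~((R → R) ↔ P) = ~6 = 2
~Q = ~4 = 4
Q ↔ R = 4 ↔ 3 = 7
~Q ∨ (Q ↔ R) = 4 ∨ 7 = 7
~((R → R) ↔ P) ↔ (~Q ∨ (Q ↔ R)) = 2 ↔ 7 = 3
~(~((R → R) ↔ P) ↔ (~Q ∨ (Q ↔ R))) = ~3 = 5
R ∨ P = 3 ∨ 6 = 6
~(R ∨ P) = ~6 = 2
~~(R ∨ P) = ~2 = 6
~~~(R ∨ P) = ~6 = 2
~(~((R → R) ↔ P) ↔ (~Q ∨ (Q ↔ R))) → ~~~(R ∨ P) = 5 → 2 = 5

5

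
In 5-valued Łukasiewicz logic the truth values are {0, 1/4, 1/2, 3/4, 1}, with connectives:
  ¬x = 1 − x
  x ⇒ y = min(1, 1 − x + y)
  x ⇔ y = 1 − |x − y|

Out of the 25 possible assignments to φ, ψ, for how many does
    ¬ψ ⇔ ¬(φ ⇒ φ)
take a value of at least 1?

5

value 1: 5 assignments (counts)
value 3/4: 5 assignments
value 1/2: 5 assignments
value 1/4: 5 assignments
value 0: 5 assignments
So 5 of the 25 assignments meet the threshold.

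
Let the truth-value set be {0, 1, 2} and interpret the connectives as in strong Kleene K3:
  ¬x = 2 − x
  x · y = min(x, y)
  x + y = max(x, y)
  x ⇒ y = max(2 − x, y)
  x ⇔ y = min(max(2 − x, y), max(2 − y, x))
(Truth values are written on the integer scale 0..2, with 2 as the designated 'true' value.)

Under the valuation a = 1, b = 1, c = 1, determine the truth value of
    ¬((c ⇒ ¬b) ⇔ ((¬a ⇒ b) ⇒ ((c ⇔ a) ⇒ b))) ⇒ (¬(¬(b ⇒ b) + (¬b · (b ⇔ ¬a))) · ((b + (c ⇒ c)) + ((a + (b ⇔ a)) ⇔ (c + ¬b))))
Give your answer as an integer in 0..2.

¬b = ¬1 = 1
c ⇒ ¬b = 1 ⇒ 1 = 1
¬a = ¬1 = 1
¬a ⇒ b = 1 ⇒ 1 = 1
c ⇔ a = 1 ⇔ 1 = 1
(c ⇔ a) ⇒ b = 1 ⇒ 1 = 1
(¬a ⇒ b) ⇒ ((c ⇔ a) ⇒ b) = 1 ⇒ 1 = 1
(c ⇒ ¬b) ⇔ ((¬a ⇒ b) ⇒ ((c ⇔ a) ⇒ b)) = 1 ⇔ 1 = 1
¬((c ⇒ ¬b) ⇔ ((¬a ⇒ b) ⇒ ((c ⇔ a) ⇒ b))) = ¬1 = 1
b ⇒ b = 1 ⇒ 1 = 1
¬(b ⇒ b) = ¬1 = 1
¬b = ¬1 = 1
¬a = ¬1 = 1
b ⇔ ¬a = 1 ⇔ 1 = 1
¬b · (b ⇔ ¬a) = 1 · 1 = 1
¬(b ⇒ b) + (¬b · (b ⇔ ¬a)) = 1 + 1 = 1
¬(¬(b ⇒ b) + (¬b · (b ⇔ ¬a))) = ¬1 = 1
c ⇒ c = 1 ⇒ 1 = 1
b + (c ⇒ c) = 1 + 1 = 1
b ⇔ a = 1 ⇔ 1 = 1
a + (b ⇔ a) = 1 + 1 = 1
¬b = ¬1 = 1
c + ¬b = 1 + 1 = 1
(a + (b ⇔ a)) ⇔ (c + ¬b) = 1 ⇔ 1 = 1
(b + (c ⇒ c)) + ((a + (b ⇔ a)) ⇔ (c + ¬b)) = 1 + 1 = 1
¬(¬(b ⇒ b) + (¬b · (b ⇔ ¬a))) · ((b + (c ⇒ c)) + ((a + (b ⇔ a)) ⇔ (c + ¬b))) = 1 · 1 = 1
¬((c ⇒ ¬b) ⇔ ((¬a ⇒ b) ⇒ ((c ⇔ a) ⇒ b))) ⇒ (¬(¬(b ⇒ b) + (¬b · (b ⇔ ¬a))) · ((b + (c ⇒ c)) + ((a + (b ⇔ a)) ⇔ (c + ¬b)))) = 1 ⇒ 1 = 1

1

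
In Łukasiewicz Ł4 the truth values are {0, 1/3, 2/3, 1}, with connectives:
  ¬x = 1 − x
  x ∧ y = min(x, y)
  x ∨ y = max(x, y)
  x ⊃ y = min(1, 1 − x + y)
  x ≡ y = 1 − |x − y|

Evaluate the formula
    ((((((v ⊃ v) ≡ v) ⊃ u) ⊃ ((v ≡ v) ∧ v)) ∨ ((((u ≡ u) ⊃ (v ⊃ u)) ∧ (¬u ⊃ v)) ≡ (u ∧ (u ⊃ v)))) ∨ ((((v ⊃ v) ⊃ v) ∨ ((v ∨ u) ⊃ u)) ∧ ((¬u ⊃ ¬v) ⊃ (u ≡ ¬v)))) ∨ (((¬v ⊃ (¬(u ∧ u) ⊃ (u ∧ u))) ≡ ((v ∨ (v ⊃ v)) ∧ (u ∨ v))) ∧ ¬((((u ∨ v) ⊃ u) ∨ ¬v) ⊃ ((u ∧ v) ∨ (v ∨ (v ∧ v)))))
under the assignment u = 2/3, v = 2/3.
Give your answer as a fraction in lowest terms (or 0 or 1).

v ⊃ v = 2/3 ⊃ 2/3 = 1
(v ⊃ v) ≡ v = 1 ≡ 2/3 = 2/3
((v ⊃ v) ≡ v) ⊃ u = 2/3 ⊃ 2/3 = 1
v ≡ v = 2/3 ≡ 2/3 = 1
(v ≡ v) ∧ v = 1 ∧ 2/3 = 2/3
(((v ⊃ v) ≡ v) ⊃ u) ⊃ ((v ≡ v) ∧ v) = 1 ⊃ 2/3 = 2/3
u ≡ u = 2/3 ≡ 2/3 = 1
v ⊃ u = 2/3 ⊃ 2/3 = 1
(u ≡ u) ⊃ (v ⊃ u) = 1 ⊃ 1 = 1
¬u = ¬2/3 = 1/3
¬u ⊃ v = 1/3 ⊃ 2/3 = 1
((u ≡ u) ⊃ (v ⊃ u)) ∧ (¬u ⊃ v) = 1 ∧ 1 = 1
u ⊃ v = 2/3 ⊃ 2/3 = 1
u ∧ (u ⊃ v) = 2/3 ∧ 1 = 2/3
(((u ≡ u) ⊃ (v ⊃ u)) ∧ (¬u ⊃ v)) ≡ (u ∧ (u ⊃ v)) = 1 ≡ 2/3 = 2/3
((((v ⊃ v) ≡ v) ⊃ u) ⊃ ((v ≡ v) ∧ v)) ∨ ((((u ≡ u) ⊃ (v ⊃ u)) ∧ (¬u ⊃ v)) ≡ (u ∧ (u ⊃ v))) = 2/3 ∨ 2/3 = 2/3
v ⊃ v = 2/3 ⊃ 2/3 = 1
(v ⊃ v) ⊃ v = 1 ⊃ 2/3 = 2/3
v ∨ u = 2/3 ∨ 2/3 = 2/3
(v ∨ u) ⊃ u = 2/3 ⊃ 2/3 = 1
((v ⊃ v) ⊃ v) ∨ ((v ∨ u) ⊃ u) = 2/3 ∨ 1 = 1
¬u = ¬2/3 = 1/3
¬v = ¬2/3 = 1/3
¬u ⊃ ¬v = 1/3 ⊃ 1/3 = 1
¬v = ¬2/3 = 1/3
u ≡ ¬v = 2/3 ≡ 1/3 = 2/3
(¬u ⊃ ¬v) ⊃ (u ≡ ¬v) = 1 ⊃ 2/3 = 2/3
(((v ⊃ v) ⊃ v) ∨ ((v ∨ u) ⊃ u)) ∧ ((¬u ⊃ ¬v) ⊃ (u ≡ ¬v)) = 1 ∧ 2/3 = 2/3
(((((v ⊃ v) ≡ v) ⊃ u) ⊃ ((v ≡ v) ∧ v)) ∨ ((((u ≡ u) ⊃ (v ⊃ u)) ∧ (¬u ⊃ v)) ≡ (u ∧ (u ⊃ v)))) ∨ ((((v ⊃ v) ⊃ v) ∨ ((v ∨ u) ⊃ u)) ∧ ((¬u ⊃ ¬v) ⊃ (u ≡ ¬v))) = 2/3 ∨ 2/3 = 2/3
¬v = ¬2/3 = 1/3
u ∧ u = 2/3 ∧ 2/3 = 2/3
¬(u ∧ u) = ¬2/3 = 1/3
u ∧ u = 2/3 ∧ 2/3 = 2/3
¬(u ∧ u) ⊃ (u ∧ u) = 1/3 ⊃ 2/3 = 1
¬v ⊃ (¬(u ∧ u) ⊃ (u ∧ u)) = 1/3 ⊃ 1 = 1
v ⊃ v = 2/3 ⊃ 2/3 = 1
v ∨ (v ⊃ v) = 2/3 ∨ 1 = 1
u ∨ v = 2/3 ∨ 2/3 = 2/3
(v ∨ (v ⊃ v)) ∧ (u ∨ v) = 1 ∧ 2/3 = 2/3
(¬v ⊃ (¬(u ∧ u) ⊃ (u ∧ u))) ≡ ((v ∨ (v ⊃ v)) ∧ (u ∨ v)) = 1 ≡ 2/3 = 2/3
u ∨ v = 2/3 ∨ 2/3 = 2/3
(u ∨ v) ⊃ u = 2/3 ⊃ 2/3 = 1
¬v = ¬2/3 = 1/3
((u ∨ v) ⊃ u) ∨ ¬v = 1 ∨ 1/3 = 1
u ∧ v = 2/3 ∧ 2/3 = 2/3
v ∧ v = 2/3 ∧ 2/3 = 2/3
v ∨ (v ∧ v) = 2/3 ∨ 2/3 = 2/3
(u ∧ v) ∨ (v ∨ (v ∧ v)) = 2/3 ∨ 2/3 = 2/3
(((u ∨ v) ⊃ u) ∨ ¬v) ⊃ ((u ∧ v) ∨ (v ∨ (v ∧ v))) = 1 ⊃ 2/3 = 2/3
¬((((u ∨ v) ⊃ u) ∨ ¬v) ⊃ ((u ∧ v) ∨ (v ∨ (v ∧ v)))) = ¬2/3 = 1/3
((¬v ⊃ (¬(u ∧ u) ⊃ (u ∧ u))) ≡ ((v ∨ (v ⊃ v)) ∧ (u ∨ v))) ∧ ¬((((u ∨ v) ⊃ u) ∨ ¬v) ⊃ ((u ∧ v) ∨ (v ∨ (v ∧ v)))) = 2/3 ∧ 1/3 = 1/3
((((((v ⊃ v) ≡ v) ⊃ u) ⊃ ((v ≡ v) ∧ v)) ∨ ((((u ≡ u) ⊃ (v ⊃ u)) ∧ (¬u ⊃ v)) ≡ (u ∧ (u ⊃ v)))) ∨ ((((v ⊃ v) ⊃ v) ∨ ((v ∨ u) ⊃ u)) ∧ ((¬u ⊃ ¬v) ⊃ (u ≡ ¬v)))) ∨ (((¬v ⊃ (¬(u ∧ u) ⊃ (u ∧ u))) ≡ ((v ∨ (v ⊃ v)) ∧ (u ∨ v))) ∧ ¬((((u ∨ v) ⊃ u) ∨ ¬v) ⊃ ((u ∧ v) ∨ (v ∨ (v ∧ v))))) = 2/3 ∨ 1/3 = 2/3

2/3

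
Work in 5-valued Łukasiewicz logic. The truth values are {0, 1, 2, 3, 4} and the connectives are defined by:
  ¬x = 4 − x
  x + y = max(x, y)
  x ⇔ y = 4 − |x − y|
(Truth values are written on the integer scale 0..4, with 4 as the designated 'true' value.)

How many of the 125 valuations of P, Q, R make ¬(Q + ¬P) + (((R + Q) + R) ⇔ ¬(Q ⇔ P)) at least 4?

30

value 4: 30 assignments (counts)
value 3: 39 assignments
value 2: 32 assignments
value 1: 18 assignments
value 0: 6 assignments
So 30 of the 125 assignments meet the threshold.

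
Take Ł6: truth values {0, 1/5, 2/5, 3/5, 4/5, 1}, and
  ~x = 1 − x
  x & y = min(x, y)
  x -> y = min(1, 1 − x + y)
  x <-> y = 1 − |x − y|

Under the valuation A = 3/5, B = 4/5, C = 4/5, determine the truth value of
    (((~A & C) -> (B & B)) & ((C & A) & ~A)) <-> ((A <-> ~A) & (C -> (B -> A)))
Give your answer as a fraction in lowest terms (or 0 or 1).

3/5

~A = ~3/5 = 2/5
~A & C = 2/5 & 4/5 = 2/5
B & B = 4/5 & 4/5 = 4/5
(~A & C) -> (B & B) = 2/5 -> 4/5 = 1
C & A = 4/5 & 3/5 = 3/5
~A = ~3/5 = 2/5
(C & A) & ~A = 3/5 & 2/5 = 2/5
((~A & C) -> (B & B)) & ((C & A) & ~A) = 1 & 2/5 = 2/5
~A = ~3/5 = 2/5
A <-> ~A = 3/5 <-> 2/5 = 4/5
B -> A = 4/5 -> 3/5 = 4/5
C -> (B -> A) = 4/5 -> 4/5 = 1
(A <-> ~A) & (C -> (B -> A)) = 4/5 & 1 = 4/5
(((~A & C) -> (B & B)) & ((C & A) & ~A)) <-> ((A <-> ~A) & (C -> (B -> A))) = 2/5 <-> 4/5 = 3/5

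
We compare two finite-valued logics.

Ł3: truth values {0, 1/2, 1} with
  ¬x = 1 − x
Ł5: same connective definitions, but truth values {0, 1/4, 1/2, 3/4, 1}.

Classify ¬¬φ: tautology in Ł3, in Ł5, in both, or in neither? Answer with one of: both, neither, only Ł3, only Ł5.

neither

In Ł3: at φ = 0 the value is 0 — not a tautology.
In Ł5: at φ = 0 the value is 0 — not a tautology.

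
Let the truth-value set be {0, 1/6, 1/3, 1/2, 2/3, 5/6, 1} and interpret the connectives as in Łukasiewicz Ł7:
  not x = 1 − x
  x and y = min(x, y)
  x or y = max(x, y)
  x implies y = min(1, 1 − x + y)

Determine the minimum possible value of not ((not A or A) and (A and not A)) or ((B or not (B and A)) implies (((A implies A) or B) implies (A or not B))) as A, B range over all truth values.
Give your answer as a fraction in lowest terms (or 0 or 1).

1/2

Take A = 1/2, B = 1:
not A = not 1/2 = 1/2
not A or A = 1/2 or 1/2 = 1/2
not A = not 1/2 = 1/2
A and not A = 1/2 and 1/2 = 1/2
(not A or A) and (A and not A) = 1/2 and 1/2 = 1/2
not ((not A or A) and (A and not A)) = not 1/2 = 1/2
B and A = 1 and 1/2 = 1/2
not (B and A) = not 1/2 = 1/2
B or not (B and A) = 1 or 1/2 = 1
A implies A = 1/2 implies 1/2 = 1
(A implies A) or B = 1 or 1 = 1
not B = not 1 = 0
A or not B = 1/2 or 0 = 1/2
((A implies A) or B) implies (A or not B) = 1 implies 1/2 = 1/2
(B or not (B and A)) implies (((A implies A) or B) implies (A or not B)) = 1 implies 1/2 = 1/2
not ((not A or A) and (A and not A)) or ((B or not (B and A)) implies (((A implies A) or B) implies (A or not B))) = 1/2 or 1/2 = 1/2
No assignment yields a value below 1/2, so this is the minimum.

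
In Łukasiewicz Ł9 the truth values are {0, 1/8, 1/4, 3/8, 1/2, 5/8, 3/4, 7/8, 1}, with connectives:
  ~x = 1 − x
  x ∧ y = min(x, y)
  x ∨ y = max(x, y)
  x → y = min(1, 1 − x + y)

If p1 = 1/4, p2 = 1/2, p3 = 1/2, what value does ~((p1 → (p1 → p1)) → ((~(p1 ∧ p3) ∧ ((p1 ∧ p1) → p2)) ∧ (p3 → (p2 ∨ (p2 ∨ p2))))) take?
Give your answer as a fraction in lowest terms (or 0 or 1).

p1 → p1 = 1/4 → 1/4 = 1
p1 → (p1 → p1) = 1/4 → 1 = 1
p1 ∧ p3 = 1/4 ∧ 1/2 = 1/4
~(p1 ∧ p3) = ~1/4 = 3/4
p1 ∧ p1 = 1/4 ∧ 1/4 = 1/4
(p1 ∧ p1) → p2 = 1/4 → 1/2 = 1
~(p1 ∧ p3) ∧ ((p1 ∧ p1) → p2) = 3/4 ∧ 1 = 3/4
p2 ∨ p2 = 1/2 ∨ 1/2 = 1/2
p2 ∨ (p2 ∨ p2) = 1/2 ∨ 1/2 = 1/2
p3 → (p2 ∨ (p2 ∨ p2)) = 1/2 → 1/2 = 1
(~(p1 ∧ p3) ∧ ((p1 ∧ p1) → p2)) ∧ (p3 → (p2 ∨ (p2 ∨ p2))) = 3/4 ∧ 1 = 3/4
(p1 → (p1 → p1)) → ((~(p1 ∧ p3) ∧ ((p1 ∧ p1) → p2)) ∧ (p3 → (p2 ∨ (p2 ∨ p2)))) = 1 → 3/4 = 3/4
~((p1 → (p1 → p1)) → ((~(p1 ∧ p3) ∧ ((p1 ∧ p1) → p2)) ∧ (p3 → (p2 ∨ (p2 ∨ p2))))) = ~3/4 = 1/4

1/4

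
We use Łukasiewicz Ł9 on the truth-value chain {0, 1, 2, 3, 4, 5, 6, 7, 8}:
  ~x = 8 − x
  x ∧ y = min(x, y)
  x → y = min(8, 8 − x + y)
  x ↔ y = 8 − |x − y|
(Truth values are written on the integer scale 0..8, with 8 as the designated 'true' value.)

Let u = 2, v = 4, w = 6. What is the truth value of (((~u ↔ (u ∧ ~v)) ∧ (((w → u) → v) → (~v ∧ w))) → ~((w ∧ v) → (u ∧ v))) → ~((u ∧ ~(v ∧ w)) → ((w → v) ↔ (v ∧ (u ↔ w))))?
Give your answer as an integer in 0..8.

~u = ~2 = 6
~v = ~4 = 4
u ∧ ~v = 2 ∧ 4 = 2
~u ↔ (u ∧ ~v) = 6 ↔ 2 = 4
w → u = 6 → 2 = 4
(w → u) → v = 4 → 4 = 8
~v = ~4 = 4
~v ∧ w = 4 ∧ 6 = 4
((w → u) → v) → (~v ∧ w) = 8 → 4 = 4
(~u ↔ (u ∧ ~v)) ∧ (((w → u) → v) → (~v ∧ w)) = 4 ∧ 4 = 4
w ∧ v = 6 ∧ 4 = 4
u ∧ v = 2 ∧ 4 = 2
(w ∧ v) → (u ∧ v) = 4 → 2 = 6
~((w ∧ v) → (u ∧ v)) = ~6 = 2
((~u ↔ (u ∧ ~v)) ∧ (((w → u) → v) → (~v ∧ w))) → ~((w ∧ v) → (u ∧ v)) = 4 → 2 = 6
v ∧ w = 4 ∧ 6 = 4
~(v ∧ w) = ~4 = 4
u ∧ ~(v ∧ w) = 2 ∧ 4 = 2
w → v = 6 → 4 = 6
u ↔ w = 2 ↔ 6 = 4
v ∧ (u ↔ w) = 4 ∧ 4 = 4
(w → v) ↔ (v ∧ (u ↔ w)) = 6 ↔ 4 = 6
(u ∧ ~(v ∧ w)) → ((w → v) ↔ (v ∧ (u ↔ w))) = 2 → 6 = 8
~((u ∧ ~(v ∧ w)) → ((w → v) ↔ (v ∧ (u ↔ w)))) = ~8 = 0
(((~u ↔ (u ∧ ~v)) ∧ (((w → u) → v) → (~v ∧ w))) → ~((w ∧ v) → (u ∧ v))) → ~((u ∧ ~(v ∧ w)) → ((w → v) ↔ (v ∧ (u ↔ w)))) = 6 → 0 = 2

2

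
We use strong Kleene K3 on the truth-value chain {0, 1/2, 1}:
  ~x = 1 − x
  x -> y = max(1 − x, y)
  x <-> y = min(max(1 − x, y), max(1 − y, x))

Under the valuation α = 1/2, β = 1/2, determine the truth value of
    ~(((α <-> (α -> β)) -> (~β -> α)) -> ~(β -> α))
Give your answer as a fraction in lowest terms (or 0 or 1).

α -> β = 1/2 -> 1/2 = 1/2
α <-> (α -> β) = 1/2 <-> 1/2 = 1/2
~β = ~1/2 = 1/2
~β -> α = 1/2 -> 1/2 = 1/2
(α <-> (α -> β)) -> (~β -> α) = 1/2 -> 1/2 = 1/2
β -> α = 1/2 -> 1/2 = 1/2
~(β -> α) = ~1/2 = 1/2
((α <-> (α -> β)) -> (~β -> α)) -> ~(β -> α) = 1/2 -> 1/2 = 1/2
~(((α <-> (α -> β)) -> (~β -> α)) -> ~(β -> α)) = ~1/2 = 1/2

1/2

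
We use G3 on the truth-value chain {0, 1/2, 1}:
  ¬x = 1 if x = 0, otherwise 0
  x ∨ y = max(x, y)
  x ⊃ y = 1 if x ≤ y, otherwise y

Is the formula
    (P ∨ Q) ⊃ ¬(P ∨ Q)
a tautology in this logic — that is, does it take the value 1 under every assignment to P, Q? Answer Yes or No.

No

Counterexample: take P = 0, Q = 1/2.
P ∨ Q = 0 ∨ 1/2 = 1/2
P ∨ Q = 0 ∨ 1/2 = 1/2
¬(P ∨ Q) = ¬1/2 = 0
(P ∨ Q) ⊃ ¬(P ∨ Q) = 1/2 ⊃ 0 = 0
This gives 0 ≠ 1.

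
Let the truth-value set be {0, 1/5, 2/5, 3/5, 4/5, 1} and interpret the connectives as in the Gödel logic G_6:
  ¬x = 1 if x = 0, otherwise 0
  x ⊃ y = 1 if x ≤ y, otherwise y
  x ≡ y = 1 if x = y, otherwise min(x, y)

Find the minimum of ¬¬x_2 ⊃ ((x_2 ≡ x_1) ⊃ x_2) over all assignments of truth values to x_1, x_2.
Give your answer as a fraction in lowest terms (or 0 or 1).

Take x_1 = 1/5, x_2 = 1/5:
¬x_2 = ¬1/5 = 0
¬¬x_2 = ¬0 = 1
x_2 ≡ x_1 = 1/5 ≡ 1/5 = 1
(x_2 ≡ x_1) ⊃ x_2 = 1 ⊃ 1/5 = 1/5
¬¬x_2 ⊃ ((x_2 ≡ x_1) ⊃ x_2) = 1 ⊃ 1/5 = 1/5
No assignment yields a value below 1/5, so this is the minimum.

1/5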